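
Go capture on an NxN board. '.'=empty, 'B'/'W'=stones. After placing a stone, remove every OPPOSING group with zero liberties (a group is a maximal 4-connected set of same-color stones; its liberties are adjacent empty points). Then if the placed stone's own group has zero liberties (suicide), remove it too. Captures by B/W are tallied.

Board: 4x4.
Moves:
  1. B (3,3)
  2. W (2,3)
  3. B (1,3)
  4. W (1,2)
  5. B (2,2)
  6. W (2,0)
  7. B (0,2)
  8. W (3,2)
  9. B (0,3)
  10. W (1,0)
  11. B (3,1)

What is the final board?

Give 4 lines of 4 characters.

Move 1: B@(3,3) -> caps B=0 W=0
Move 2: W@(2,3) -> caps B=0 W=0
Move 3: B@(1,3) -> caps B=0 W=0
Move 4: W@(1,2) -> caps B=0 W=0
Move 5: B@(2,2) -> caps B=1 W=0
Move 6: W@(2,0) -> caps B=1 W=0
Move 7: B@(0,2) -> caps B=1 W=0
Move 8: W@(3,2) -> caps B=1 W=0
Move 9: B@(0,3) -> caps B=1 W=0
Move 10: W@(1,0) -> caps B=1 W=0
Move 11: B@(3,1) -> caps B=2 W=0

Answer: ..BB
W.WB
W.B.
.B.B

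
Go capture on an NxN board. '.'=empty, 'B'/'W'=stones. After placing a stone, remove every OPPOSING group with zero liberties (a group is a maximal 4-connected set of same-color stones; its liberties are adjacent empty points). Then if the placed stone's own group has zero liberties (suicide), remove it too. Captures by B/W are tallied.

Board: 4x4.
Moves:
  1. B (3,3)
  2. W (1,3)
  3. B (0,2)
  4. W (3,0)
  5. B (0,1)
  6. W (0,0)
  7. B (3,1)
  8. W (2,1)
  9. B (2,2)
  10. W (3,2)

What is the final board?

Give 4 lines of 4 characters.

Answer: WBB.
...W
.WB.
W.WB

Derivation:
Move 1: B@(3,3) -> caps B=0 W=0
Move 2: W@(1,3) -> caps B=0 W=0
Move 3: B@(0,2) -> caps B=0 W=0
Move 4: W@(3,0) -> caps B=0 W=0
Move 5: B@(0,1) -> caps B=0 W=0
Move 6: W@(0,0) -> caps B=0 W=0
Move 7: B@(3,1) -> caps B=0 W=0
Move 8: W@(2,1) -> caps B=0 W=0
Move 9: B@(2,2) -> caps B=0 W=0
Move 10: W@(3,2) -> caps B=0 W=1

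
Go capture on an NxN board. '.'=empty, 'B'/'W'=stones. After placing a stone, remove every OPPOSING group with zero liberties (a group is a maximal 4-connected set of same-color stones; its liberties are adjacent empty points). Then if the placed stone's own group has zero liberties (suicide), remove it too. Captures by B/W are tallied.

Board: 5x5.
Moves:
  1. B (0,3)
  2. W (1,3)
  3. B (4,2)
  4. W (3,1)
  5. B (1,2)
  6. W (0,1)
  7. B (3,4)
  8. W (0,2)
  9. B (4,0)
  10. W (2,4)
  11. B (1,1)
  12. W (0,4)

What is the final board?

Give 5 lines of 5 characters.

Move 1: B@(0,3) -> caps B=0 W=0
Move 2: W@(1,3) -> caps B=0 W=0
Move 3: B@(4,2) -> caps B=0 W=0
Move 4: W@(3,1) -> caps B=0 W=0
Move 5: B@(1,2) -> caps B=0 W=0
Move 6: W@(0,1) -> caps B=0 W=0
Move 7: B@(3,4) -> caps B=0 W=0
Move 8: W@(0,2) -> caps B=0 W=0
Move 9: B@(4,0) -> caps B=0 W=0
Move 10: W@(2,4) -> caps B=0 W=0
Move 11: B@(1,1) -> caps B=0 W=0
Move 12: W@(0,4) -> caps B=0 W=1

Answer: .WW.W
.BBW.
....W
.W..B
B.B..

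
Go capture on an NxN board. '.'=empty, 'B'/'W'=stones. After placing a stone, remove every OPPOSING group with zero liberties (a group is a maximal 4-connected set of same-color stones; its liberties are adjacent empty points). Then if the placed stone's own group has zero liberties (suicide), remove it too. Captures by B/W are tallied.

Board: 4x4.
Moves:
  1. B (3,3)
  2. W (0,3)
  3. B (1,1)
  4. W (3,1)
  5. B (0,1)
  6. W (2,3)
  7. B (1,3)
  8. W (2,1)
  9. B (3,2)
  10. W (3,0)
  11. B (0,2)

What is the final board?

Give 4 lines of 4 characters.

Answer: .BB.
.B.B
.W.W
WWBB

Derivation:
Move 1: B@(3,3) -> caps B=0 W=0
Move 2: W@(0,3) -> caps B=0 W=0
Move 3: B@(1,1) -> caps B=0 W=0
Move 4: W@(3,1) -> caps B=0 W=0
Move 5: B@(0,1) -> caps B=0 W=0
Move 6: W@(2,3) -> caps B=0 W=0
Move 7: B@(1,3) -> caps B=0 W=0
Move 8: W@(2,1) -> caps B=0 W=0
Move 9: B@(3,2) -> caps B=0 W=0
Move 10: W@(3,0) -> caps B=0 W=0
Move 11: B@(0,2) -> caps B=1 W=0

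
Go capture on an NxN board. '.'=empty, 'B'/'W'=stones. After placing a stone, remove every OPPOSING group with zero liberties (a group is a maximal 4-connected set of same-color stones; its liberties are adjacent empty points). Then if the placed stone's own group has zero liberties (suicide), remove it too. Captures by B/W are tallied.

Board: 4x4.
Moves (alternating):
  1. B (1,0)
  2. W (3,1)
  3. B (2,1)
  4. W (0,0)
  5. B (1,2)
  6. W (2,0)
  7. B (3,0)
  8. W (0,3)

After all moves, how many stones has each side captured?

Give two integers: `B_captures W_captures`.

Answer: 1 0

Derivation:
Move 1: B@(1,0) -> caps B=0 W=0
Move 2: W@(3,1) -> caps B=0 W=0
Move 3: B@(2,1) -> caps B=0 W=0
Move 4: W@(0,0) -> caps B=0 W=0
Move 5: B@(1,2) -> caps B=0 W=0
Move 6: W@(2,0) -> caps B=0 W=0
Move 7: B@(3,0) -> caps B=1 W=0
Move 8: W@(0,3) -> caps B=1 W=0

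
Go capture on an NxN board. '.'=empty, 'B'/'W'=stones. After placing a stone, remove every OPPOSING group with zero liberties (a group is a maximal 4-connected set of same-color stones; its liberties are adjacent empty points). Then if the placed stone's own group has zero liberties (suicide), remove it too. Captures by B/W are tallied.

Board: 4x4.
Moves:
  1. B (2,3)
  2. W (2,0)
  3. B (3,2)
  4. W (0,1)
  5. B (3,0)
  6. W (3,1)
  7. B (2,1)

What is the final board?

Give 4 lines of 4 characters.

Move 1: B@(2,3) -> caps B=0 W=0
Move 2: W@(2,0) -> caps B=0 W=0
Move 3: B@(3,2) -> caps B=0 W=0
Move 4: W@(0,1) -> caps B=0 W=0
Move 5: B@(3,0) -> caps B=0 W=0
Move 6: W@(3,1) -> caps B=0 W=1
Move 7: B@(2,1) -> caps B=0 W=1

Answer: .W..
....
WB.B
.WB.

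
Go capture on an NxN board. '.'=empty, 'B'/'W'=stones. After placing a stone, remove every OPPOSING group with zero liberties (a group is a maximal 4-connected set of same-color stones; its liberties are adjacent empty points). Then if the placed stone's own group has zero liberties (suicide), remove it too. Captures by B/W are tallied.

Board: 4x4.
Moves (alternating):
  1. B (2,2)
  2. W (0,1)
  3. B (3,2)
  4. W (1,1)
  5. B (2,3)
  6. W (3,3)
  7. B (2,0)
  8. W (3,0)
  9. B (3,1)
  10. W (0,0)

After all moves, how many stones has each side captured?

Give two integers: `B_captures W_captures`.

Move 1: B@(2,2) -> caps B=0 W=0
Move 2: W@(0,1) -> caps B=0 W=0
Move 3: B@(3,2) -> caps B=0 W=0
Move 4: W@(1,1) -> caps B=0 W=0
Move 5: B@(2,3) -> caps B=0 W=0
Move 6: W@(3,3) -> caps B=0 W=0
Move 7: B@(2,0) -> caps B=0 W=0
Move 8: W@(3,0) -> caps B=0 W=0
Move 9: B@(3,1) -> caps B=1 W=0
Move 10: W@(0,0) -> caps B=1 W=0

Answer: 1 0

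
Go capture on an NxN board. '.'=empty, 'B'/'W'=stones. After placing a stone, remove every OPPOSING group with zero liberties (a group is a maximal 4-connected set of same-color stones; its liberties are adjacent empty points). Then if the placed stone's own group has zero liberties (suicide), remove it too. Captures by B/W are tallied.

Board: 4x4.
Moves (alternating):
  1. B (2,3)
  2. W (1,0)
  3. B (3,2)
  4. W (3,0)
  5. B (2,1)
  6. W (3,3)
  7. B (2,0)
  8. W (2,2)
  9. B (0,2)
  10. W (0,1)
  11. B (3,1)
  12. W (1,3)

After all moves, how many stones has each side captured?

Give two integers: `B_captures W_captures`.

Answer: 1 0

Derivation:
Move 1: B@(2,3) -> caps B=0 W=0
Move 2: W@(1,0) -> caps B=0 W=0
Move 3: B@(3,2) -> caps B=0 W=0
Move 4: W@(3,0) -> caps B=0 W=0
Move 5: B@(2,1) -> caps B=0 W=0
Move 6: W@(3,3) -> caps B=0 W=0
Move 7: B@(2,0) -> caps B=0 W=0
Move 8: W@(2,2) -> caps B=0 W=0
Move 9: B@(0,2) -> caps B=0 W=0
Move 10: W@(0,1) -> caps B=0 W=0
Move 11: B@(3,1) -> caps B=1 W=0
Move 12: W@(1,3) -> caps B=1 W=0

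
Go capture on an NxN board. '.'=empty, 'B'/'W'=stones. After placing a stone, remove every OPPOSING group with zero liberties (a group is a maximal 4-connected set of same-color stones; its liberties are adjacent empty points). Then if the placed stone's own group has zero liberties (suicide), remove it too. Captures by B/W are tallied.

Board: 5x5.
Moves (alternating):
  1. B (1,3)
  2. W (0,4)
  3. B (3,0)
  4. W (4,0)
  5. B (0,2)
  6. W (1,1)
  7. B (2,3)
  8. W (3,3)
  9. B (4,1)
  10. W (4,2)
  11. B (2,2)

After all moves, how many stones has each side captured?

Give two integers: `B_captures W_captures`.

Move 1: B@(1,3) -> caps B=0 W=0
Move 2: W@(0,4) -> caps B=0 W=0
Move 3: B@(3,0) -> caps B=0 W=0
Move 4: W@(4,0) -> caps B=0 W=0
Move 5: B@(0,2) -> caps B=0 W=0
Move 6: W@(1,1) -> caps B=0 W=0
Move 7: B@(2,3) -> caps B=0 W=0
Move 8: W@(3,3) -> caps B=0 W=0
Move 9: B@(4,1) -> caps B=1 W=0
Move 10: W@(4,2) -> caps B=1 W=0
Move 11: B@(2,2) -> caps B=1 W=0

Answer: 1 0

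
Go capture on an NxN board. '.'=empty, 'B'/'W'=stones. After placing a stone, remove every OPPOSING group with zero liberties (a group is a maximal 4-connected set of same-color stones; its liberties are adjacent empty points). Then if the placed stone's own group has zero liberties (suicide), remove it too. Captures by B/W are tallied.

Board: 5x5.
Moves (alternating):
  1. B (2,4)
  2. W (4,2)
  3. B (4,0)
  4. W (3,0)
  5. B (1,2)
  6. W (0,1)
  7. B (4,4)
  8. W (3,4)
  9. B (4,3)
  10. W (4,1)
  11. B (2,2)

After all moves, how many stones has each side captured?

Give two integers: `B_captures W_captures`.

Answer: 0 1

Derivation:
Move 1: B@(2,4) -> caps B=0 W=0
Move 2: W@(4,2) -> caps B=0 W=0
Move 3: B@(4,0) -> caps B=0 W=0
Move 4: W@(3,0) -> caps B=0 W=0
Move 5: B@(1,2) -> caps B=0 W=0
Move 6: W@(0,1) -> caps B=0 W=0
Move 7: B@(4,4) -> caps B=0 W=0
Move 8: W@(3,4) -> caps B=0 W=0
Move 9: B@(4,3) -> caps B=0 W=0
Move 10: W@(4,1) -> caps B=0 W=1
Move 11: B@(2,2) -> caps B=0 W=1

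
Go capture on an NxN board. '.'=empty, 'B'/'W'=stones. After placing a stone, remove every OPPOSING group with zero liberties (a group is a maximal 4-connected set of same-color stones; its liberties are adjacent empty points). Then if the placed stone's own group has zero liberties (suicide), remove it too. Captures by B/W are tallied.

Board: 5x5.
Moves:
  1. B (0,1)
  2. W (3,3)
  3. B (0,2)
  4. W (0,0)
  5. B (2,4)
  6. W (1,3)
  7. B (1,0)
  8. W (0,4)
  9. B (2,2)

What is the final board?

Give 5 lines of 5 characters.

Answer: .BB.W
B..W.
..B.B
...W.
.....

Derivation:
Move 1: B@(0,1) -> caps B=0 W=0
Move 2: W@(3,3) -> caps B=0 W=0
Move 3: B@(0,2) -> caps B=0 W=0
Move 4: W@(0,0) -> caps B=0 W=0
Move 5: B@(2,4) -> caps B=0 W=0
Move 6: W@(1,3) -> caps B=0 W=0
Move 7: B@(1,0) -> caps B=1 W=0
Move 8: W@(0,4) -> caps B=1 W=0
Move 9: B@(2,2) -> caps B=1 W=0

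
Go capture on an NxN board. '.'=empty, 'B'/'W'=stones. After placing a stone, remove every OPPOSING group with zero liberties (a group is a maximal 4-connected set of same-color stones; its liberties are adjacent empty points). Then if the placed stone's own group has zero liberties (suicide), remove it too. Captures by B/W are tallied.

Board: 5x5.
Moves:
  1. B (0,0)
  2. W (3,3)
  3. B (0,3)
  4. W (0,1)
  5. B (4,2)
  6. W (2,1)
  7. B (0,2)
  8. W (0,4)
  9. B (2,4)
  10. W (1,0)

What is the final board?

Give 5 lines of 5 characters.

Answer: .WBBW
W....
.W..B
...W.
..B..

Derivation:
Move 1: B@(0,0) -> caps B=0 W=0
Move 2: W@(3,3) -> caps B=0 W=0
Move 3: B@(0,3) -> caps B=0 W=0
Move 4: W@(0,1) -> caps B=0 W=0
Move 5: B@(4,2) -> caps B=0 W=0
Move 6: W@(2,1) -> caps B=0 W=0
Move 7: B@(0,2) -> caps B=0 W=0
Move 8: W@(0,4) -> caps B=0 W=0
Move 9: B@(2,4) -> caps B=0 W=0
Move 10: W@(1,0) -> caps B=0 W=1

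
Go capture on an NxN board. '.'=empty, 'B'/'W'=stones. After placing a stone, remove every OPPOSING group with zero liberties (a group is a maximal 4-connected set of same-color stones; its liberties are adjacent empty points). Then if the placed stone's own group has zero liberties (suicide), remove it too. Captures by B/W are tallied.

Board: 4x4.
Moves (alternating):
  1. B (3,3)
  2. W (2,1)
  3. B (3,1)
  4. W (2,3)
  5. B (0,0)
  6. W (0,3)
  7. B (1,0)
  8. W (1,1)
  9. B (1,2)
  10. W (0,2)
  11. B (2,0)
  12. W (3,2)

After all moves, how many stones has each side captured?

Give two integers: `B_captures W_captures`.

Answer: 0 1

Derivation:
Move 1: B@(3,3) -> caps B=0 W=0
Move 2: W@(2,1) -> caps B=0 W=0
Move 3: B@(3,1) -> caps B=0 W=0
Move 4: W@(2,3) -> caps B=0 W=0
Move 5: B@(0,0) -> caps B=0 W=0
Move 6: W@(0,3) -> caps B=0 W=0
Move 7: B@(1,0) -> caps B=0 W=0
Move 8: W@(1,1) -> caps B=0 W=0
Move 9: B@(1,2) -> caps B=0 W=0
Move 10: W@(0,2) -> caps B=0 W=0
Move 11: B@(2,0) -> caps B=0 W=0
Move 12: W@(3,2) -> caps B=0 W=1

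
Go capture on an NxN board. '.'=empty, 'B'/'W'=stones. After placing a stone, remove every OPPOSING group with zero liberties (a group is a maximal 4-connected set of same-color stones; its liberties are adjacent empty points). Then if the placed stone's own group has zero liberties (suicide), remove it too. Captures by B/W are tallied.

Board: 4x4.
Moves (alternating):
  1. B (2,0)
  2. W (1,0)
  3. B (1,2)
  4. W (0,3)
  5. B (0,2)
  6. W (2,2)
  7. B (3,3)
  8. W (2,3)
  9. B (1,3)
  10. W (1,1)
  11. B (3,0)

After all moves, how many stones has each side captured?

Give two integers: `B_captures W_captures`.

Answer: 1 0

Derivation:
Move 1: B@(2,0) -> caps B=0 W=0
Move 2: W@(1,0) -> caps B=0 W=0
Move 3: B@(1,2) -> caps B=0 W=0
Move 4: W@(0,3) -> caps B=0 W=0
Move 5: B@(0,2) -> caps B=0 W=0
Move 6: W@(2,2) -> caps B=0 W=0
Move 7: B@(3,3) -> caps B=0 W=0
Move 8: W@(2,3) -> caps B=0 W=0
Move 9: B@(1,3) -> caps B=1 W=0
Move 10: W@(1,1) -> caps B=1 W=0
Move 11: B@(3,0) -> caps B=1 W=0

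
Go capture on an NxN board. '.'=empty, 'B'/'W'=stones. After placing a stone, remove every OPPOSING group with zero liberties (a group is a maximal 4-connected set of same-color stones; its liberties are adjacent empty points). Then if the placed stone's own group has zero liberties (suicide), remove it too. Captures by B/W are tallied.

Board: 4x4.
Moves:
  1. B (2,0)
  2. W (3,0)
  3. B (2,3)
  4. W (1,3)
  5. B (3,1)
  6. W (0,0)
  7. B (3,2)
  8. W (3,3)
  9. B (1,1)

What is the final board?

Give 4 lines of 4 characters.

Move 1: B@(2,0) -> caps B=0 W=0
Move 2: W@(3,0) -> caps B=0 W=0
Move 3: B@(2,3) -> caps B=0 W=0
Move 4: W@(1,3) -> caps B=0 W=0
Move 5: B@(3,1) -> caps B=1 W=0
Move 6: W@(0,0) -> caps B=1 W=0
Move 7: B@(3,2) -> caps B=1 W=0
Move 8: W@(3,3) -> caps B=1 W=0
Move 9: B@(1,1) -> caps B=1 W=0

Answer: W...
.B.W
B..B
.BB.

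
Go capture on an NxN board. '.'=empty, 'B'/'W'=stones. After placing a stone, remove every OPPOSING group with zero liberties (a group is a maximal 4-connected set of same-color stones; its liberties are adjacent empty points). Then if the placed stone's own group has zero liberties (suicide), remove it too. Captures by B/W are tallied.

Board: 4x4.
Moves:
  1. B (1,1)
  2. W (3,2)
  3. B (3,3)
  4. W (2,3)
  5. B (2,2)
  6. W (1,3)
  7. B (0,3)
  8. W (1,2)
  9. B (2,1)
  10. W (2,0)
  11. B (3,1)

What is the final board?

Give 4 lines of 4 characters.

Answer: ...B
.BWW
WBBW
.BW.

Derivation:
Move 1: B@(1,1) -> caps B=0 W=0
Move 2: W@(3,2) -> caps B=0 W=0
Move 3: B@(3,3) -> caps B=0 W=0
Move 4: W@(2,3) -> caps B=0 W=1
Move 5: B@(2,2) -> caps B=0 W=1
Move 6: W@(1,3) -> caps B=0 W=1
Move 7: B@(0,3) -> caps B=0 W=1
Move 8: W@(1,2) -> caps B=0 W=1
Move 9: B@(2,1) -> caps B=0 W=1
Move 10: W@(2,0) -> caps B=0 W=1
Move 11: B@(3,1) -> caps B=0 W=1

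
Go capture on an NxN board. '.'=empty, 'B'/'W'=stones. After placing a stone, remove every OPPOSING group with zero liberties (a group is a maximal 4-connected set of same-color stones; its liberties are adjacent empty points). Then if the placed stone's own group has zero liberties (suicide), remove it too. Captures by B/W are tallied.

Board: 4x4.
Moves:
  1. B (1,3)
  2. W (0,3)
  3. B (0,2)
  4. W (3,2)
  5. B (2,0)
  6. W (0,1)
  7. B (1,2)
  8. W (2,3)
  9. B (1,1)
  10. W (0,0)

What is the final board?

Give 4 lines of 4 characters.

Move 1: B@(1,3) -> caps B=0 W=0
Move 2: W@(0,3) -> caps B=0 W=0
Move 3: B@(0,2) -> caps B=1 W=0
Move 4: W@(3,2) -> caps B=1 W=0
Move 5: B@(2,0) -> caps B=1 W=0
Move 6: W@(0,1) -> caps B=1 W=0
Move 7: B@(1,2) -> caps B=1 W=0
Move 8: W@(2,3) -> caps B=1 W=0
Move 9: B@(1,1) -> caps B=1 W=0
Move 10: W@(0,0) -> caps B=1 W=0

Answer: WWB.
.BBB
B..W
..W.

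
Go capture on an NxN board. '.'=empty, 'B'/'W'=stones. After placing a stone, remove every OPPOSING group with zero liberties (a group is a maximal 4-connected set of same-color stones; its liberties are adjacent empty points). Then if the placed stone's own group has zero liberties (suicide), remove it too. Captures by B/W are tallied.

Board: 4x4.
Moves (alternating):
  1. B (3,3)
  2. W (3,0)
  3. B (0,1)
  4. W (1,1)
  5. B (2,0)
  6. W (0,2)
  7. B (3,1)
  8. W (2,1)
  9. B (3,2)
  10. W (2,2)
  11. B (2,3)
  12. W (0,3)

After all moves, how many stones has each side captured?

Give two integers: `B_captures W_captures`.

Move 1: B@(3,3) -> caps B=0 W=0
Move 2: W@(3,0) -> caps B=0 W=0
Move 3: B@(0,1) -> caps B=0 W=0
Move 4: W@(1,1) -> caps B=0 W=0
Move 5: B@(2,0) -> caps B=0 W=0
Move 6: W@(0,2) -> caps B=0 W=0
Move 7: B@(3,1) -> caps B=1 W=0
Move 8: W@(2,1) -> caps B=1 W=0
Move 9: B@(3,2) -> caps B=1 W=0
Move 10: W@(2,2) -> caps B=1 W=0
Move 11: B@(2,3) -> caps B=1 W=0
Move 12: W@(0,3) -> caps B=1 W=0

Answer: 1 0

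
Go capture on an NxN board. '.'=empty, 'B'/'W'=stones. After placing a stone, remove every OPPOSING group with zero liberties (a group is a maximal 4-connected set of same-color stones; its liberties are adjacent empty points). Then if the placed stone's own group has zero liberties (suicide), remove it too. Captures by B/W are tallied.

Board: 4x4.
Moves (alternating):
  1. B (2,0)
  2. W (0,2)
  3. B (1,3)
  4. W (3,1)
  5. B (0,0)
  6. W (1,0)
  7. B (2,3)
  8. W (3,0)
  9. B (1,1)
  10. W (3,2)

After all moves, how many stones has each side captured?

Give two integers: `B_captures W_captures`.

Move 1: B@(2,0) -> caps B=0 W=0
Move 2: W@(0,2) -> caps B=0 W=0
Move 3: B@(1,3) -> caps B=0 W=0
Move 4: W@(3,1) -> caps B=0 W=0
Move 5: B@(0,0) -> caps B=0 W=0
Move 6: W@(1,0) -> caps B=0 W=0
Move 7: B@(2,3) -> caps B=0 W=0
Move 8: W@(3,0) -> caps B=0 W=0
Move 9: B@(1,1) -> caps B=1 W=0
Move 10: W@(3,2) -> caps B=1 W=0

Answer: 1 0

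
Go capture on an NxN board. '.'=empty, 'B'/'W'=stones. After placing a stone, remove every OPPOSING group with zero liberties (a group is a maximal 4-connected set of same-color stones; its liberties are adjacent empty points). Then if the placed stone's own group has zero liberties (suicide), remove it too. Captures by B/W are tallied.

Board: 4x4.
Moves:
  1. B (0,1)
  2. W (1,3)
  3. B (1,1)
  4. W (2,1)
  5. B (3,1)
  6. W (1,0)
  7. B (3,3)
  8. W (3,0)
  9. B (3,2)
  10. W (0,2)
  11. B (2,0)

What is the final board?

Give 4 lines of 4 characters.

Move 1: B@(0,1) -> caps B=0 W=0
Move 2: W@(1,3) -> caps B=0 W=0
Move 3: B@(1,1) -> caps B=0 W=0
Move 4: W@(2,1) -> caps B=0 W=0
Move 5: B@(3,1) -> caps B=0 W=0
Move 6: W@(1,0) -> caps B=0 W=0
Move 7: B@(3,3) -> caps B=0 W=0
Move 8: W@(3,0) -> caps B=0 W=0
Move 9: B@(3,2) -> caps B=0 W=0
Move 10: W@(0,2) -> caps B=0 W=0
Move 11: B@(2,0) -> caps B=1 W=0

Answer: .BW.
WB.W
BW..
.BBB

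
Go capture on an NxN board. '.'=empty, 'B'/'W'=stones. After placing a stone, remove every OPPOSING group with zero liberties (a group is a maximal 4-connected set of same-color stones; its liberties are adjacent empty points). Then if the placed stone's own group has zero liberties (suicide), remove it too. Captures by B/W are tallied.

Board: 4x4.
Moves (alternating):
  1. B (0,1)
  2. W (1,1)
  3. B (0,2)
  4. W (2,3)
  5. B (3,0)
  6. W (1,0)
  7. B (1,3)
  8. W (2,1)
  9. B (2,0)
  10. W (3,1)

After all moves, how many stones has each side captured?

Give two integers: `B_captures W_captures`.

Answer: 0 2

Derivation:
Move 1: B@(0,1) -> caps B=0 W=0
Move 2: W@(1,1) -> caps B=0 W=0
Move 3: B@(0,2) -> caps B=0 W=0
Move 4: W@(2,3) -> caps B=0 W=0
Move 5: B@(3,0) -> caps B=0 W=0
Move 6: W@(1,0) -> caps B=0 W=0
Move 7: B@(1,3) -> caps B=0 W=0
Move 8: W@(2,1) -> caps B=0 W=0
Move 9: B@(2,0) -> caps B=0 W=0
Move 10: W@(3,1) -> caps B=0 W=2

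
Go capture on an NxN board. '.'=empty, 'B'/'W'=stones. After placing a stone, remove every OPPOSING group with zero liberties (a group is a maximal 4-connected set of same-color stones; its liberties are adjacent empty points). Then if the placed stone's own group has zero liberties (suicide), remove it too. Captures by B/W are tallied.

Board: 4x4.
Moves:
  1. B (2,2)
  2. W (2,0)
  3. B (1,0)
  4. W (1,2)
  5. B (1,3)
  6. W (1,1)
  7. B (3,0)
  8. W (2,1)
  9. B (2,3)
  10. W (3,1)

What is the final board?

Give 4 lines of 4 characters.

Move 1: B@(2,2) -> caps B=0 W=0
Move 2: W@(2,0) -> caps B=0 W=0
Move 3: B@(1,0) -> caps B=0 W=0
Move 4: W@(1,2) -> caps B=0 W=0
Move 5: B@(1,3) -> caps B=0 W=0
Move 6: W@(1,1) -> caps B=0 W=0
Move 7: B@(3,0) -> caps B=0 W=0
Move 8: W@(2,1) -> caps B=0 W=0
Move 9: B@(2,3) -> caps B=0 W=0
Move 10: W@(3,1) -> caps B=0 W=1

Answer: ....
BWWB
WWBB
.W..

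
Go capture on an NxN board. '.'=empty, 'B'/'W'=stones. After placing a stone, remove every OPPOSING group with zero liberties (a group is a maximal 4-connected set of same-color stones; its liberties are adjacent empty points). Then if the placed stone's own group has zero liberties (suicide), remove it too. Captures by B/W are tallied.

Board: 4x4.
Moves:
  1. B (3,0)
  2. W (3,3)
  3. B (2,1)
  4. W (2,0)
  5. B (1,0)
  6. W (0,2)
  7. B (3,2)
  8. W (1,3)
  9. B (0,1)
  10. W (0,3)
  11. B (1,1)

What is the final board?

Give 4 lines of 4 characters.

Move 1: B@(3,0) -> caps B=0 W=0
Move 2: W@(3,3) -> caps B=0 W=0
Move 3: B@(2,1) -> caps B=0 W=0
Move 4: W@(2,0) -> caps B=0 W=0
Move 5: B@(1,0) -> caps B=1 W=0
Move 6: W@(0,2) -> caps B=1 W=0
Move 7: B@(3,2) -> caps B=1 W=0
Move 8: W@(1,3) -> caps B=1 W=0
Move 9: B@(0,1) -> caps B=1 W=0
Move 10: W@(0,3) -> caps B=1 W=0
Move 11: B@(1,1) -> caps B=1 W=0

Answer: .BWW
BB.W
.B..
B.BW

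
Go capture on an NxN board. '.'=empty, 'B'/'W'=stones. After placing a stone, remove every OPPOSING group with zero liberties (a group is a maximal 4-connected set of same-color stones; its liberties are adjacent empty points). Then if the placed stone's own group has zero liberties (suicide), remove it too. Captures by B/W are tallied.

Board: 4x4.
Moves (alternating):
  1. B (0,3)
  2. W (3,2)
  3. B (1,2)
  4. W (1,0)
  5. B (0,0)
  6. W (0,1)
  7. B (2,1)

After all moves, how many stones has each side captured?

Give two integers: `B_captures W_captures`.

Answer: 0 1

Derivation:
Move 1: B@(0,3) -> caps B=0 W=0
Move 2: W@(3,2) -> caps B=0 W=0
Move 3: B@(1,2) -> caps B=0 W=0
Move 4: W@(1,0) -> caps B=0 W=0
Move 5: B@(0,0) -> caps B=0 W=0
Move 6: W@(0,1) -> caps B=0 W=1
Move 7: B@(2,1) -> caps B=0 W=1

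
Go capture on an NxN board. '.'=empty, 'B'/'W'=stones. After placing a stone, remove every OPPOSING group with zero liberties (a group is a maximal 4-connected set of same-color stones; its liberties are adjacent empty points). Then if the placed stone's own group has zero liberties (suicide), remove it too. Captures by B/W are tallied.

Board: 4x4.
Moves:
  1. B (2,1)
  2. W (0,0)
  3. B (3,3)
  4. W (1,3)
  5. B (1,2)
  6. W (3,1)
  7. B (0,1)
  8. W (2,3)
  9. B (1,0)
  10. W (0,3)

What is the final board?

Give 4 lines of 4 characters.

Answer: .B.W
B.BW
.B.W
.W.B

Derivation:
Move 1: B@(2,1) -> caps B=0 W=0
Move 2: W@(0,0) -> caps B=0 W=0
Move 3: B@(3,3) -> caps B=0 W=0
Move 4: W@(1,3) -> caps B=0 W=0
Move 5: B@(1,2) -> caps B=0 W=0
Move 6: W@(3,1) -> caps B=0 W=0
Move 7: B@(0,1) -> caps B=0 W=0
Move 8: W@(2,3) -> caps B=0 W=0
Move 9: B@(1,0) -> caps B=1 W=0
Move 10: W@(0,3) -> caps B=1 W=0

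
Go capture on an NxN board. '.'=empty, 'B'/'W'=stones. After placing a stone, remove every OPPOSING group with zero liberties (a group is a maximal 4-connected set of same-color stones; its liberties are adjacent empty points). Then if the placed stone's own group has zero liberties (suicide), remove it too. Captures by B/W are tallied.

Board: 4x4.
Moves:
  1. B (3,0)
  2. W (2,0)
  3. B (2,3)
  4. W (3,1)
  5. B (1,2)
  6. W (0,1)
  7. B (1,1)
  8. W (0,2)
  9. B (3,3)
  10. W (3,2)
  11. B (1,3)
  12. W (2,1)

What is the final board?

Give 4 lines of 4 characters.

Move 1: B@(3,0) -> caps B=0 W=0
Move 2: W@(2,0) -> caps B=0 W=0
Move 3: B@(2,3) -> caps B=0 W=0
Move 4: W@(3,1) -> caps B=0 W=1
Move 5: B@(1,2) -> caps B=0 W=1
Move 6: W@(0,1) -> caps B=0 W=1
Move 7: B@(1,1) -> caps B=0 W=1
Move 8: W@(0,2) -> caps B=0 W=1
Move 9: B@(3,3) -> caps B=0 W=1
Move 10: W@(3,2) -> caps B=0 W=1
Move 11: B@(1,3) -> caps B=0 W=1
Move 12: W@(2,1) -> caps B=0 W=1

Answer: .WW.
.BBB
WW.B
.WWB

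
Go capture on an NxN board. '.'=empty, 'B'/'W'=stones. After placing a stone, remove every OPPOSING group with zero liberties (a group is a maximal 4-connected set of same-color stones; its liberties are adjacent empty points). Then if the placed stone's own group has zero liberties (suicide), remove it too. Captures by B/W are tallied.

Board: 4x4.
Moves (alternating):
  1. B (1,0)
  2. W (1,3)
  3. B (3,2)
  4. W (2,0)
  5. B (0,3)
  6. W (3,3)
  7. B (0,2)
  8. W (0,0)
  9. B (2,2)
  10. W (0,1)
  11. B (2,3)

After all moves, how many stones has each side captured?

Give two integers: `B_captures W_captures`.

Answer: 1 0

Derivation:
Move 1: B@(1,0) -> caps B=0 W=0
Move 2: W@(1,3) -> caps B=0 W=0
Move 3: B@(3,2) -> caps B=0 W=0
Move 4: W@(2,0) -> caps B=0 W=0
Move 5: B@(0,3) -> caps B=0 W=0
Move 6: W@(3,3) -> caps B=0 W=0
Move 7: B@(0,2) -> caps B=0 W=0
Move 8: W@(0,0) -> caps B=0 W=0
Move 9: B@(2,2) -> caps B=0 W=0
Move 10: W@(0,1) -> caps B=0 W=0
Move 11: B@(2,3) -> caps B=1 W=0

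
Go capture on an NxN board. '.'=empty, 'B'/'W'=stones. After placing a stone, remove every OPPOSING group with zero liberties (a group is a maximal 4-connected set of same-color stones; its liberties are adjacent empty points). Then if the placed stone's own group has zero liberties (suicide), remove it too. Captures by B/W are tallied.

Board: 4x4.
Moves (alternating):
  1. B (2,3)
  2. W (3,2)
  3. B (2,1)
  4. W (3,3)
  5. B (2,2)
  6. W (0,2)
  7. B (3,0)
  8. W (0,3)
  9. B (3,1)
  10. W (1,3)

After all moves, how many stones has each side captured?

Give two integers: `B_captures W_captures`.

Move 1: B@(2,3) -> caps B=0 W=0
Move 2: W@(3,2) -> caps B=0 W=0
Move 3: B@(2,1) -> caps B=0 W=0
Move 4: W@(3,3) -> caps B=0 W=0
Move 5: B@(2,2) -> caps B=0 W=0
Move 6: W@(0,2) -> caps B=0 W=0
Move 7: B@(3,0) -> caps B=0 W=0
Move 8: W@(0,3) -> caps B=0 W=0
Move 9: B@(3,1) -> caps B=2 W=0
Move 10: W@(1,3) -> caps B=2 W=0

Answer: 2 0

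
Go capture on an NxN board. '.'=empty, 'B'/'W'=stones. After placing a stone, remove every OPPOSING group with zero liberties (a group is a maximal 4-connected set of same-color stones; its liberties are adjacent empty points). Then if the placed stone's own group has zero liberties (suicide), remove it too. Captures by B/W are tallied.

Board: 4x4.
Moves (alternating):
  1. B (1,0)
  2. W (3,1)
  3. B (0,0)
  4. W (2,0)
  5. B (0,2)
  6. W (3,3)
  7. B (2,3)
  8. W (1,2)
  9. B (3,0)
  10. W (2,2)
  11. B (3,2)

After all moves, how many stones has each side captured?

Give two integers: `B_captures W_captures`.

Move 1: B@(1,0) -> caps B=0 W=0
Move 2: W@(3,1) -> caps B=0 W=0
Move 3: B@(0,0) -> caps B=0 W=0
Move 4: W@(2,0) -> caps B=0 W=0
Move 5: B@(0,2) -> caps B=0 W=0
Move 6: W@(3,3) -> caps B=0 W=0
Move 7: B@(2,3) -> caps B=0 W=0
Move 8: W@(1,2) -> caps B=0 W=0
Move 9: B@(3,0) -> caps B=0 W=0
Move 10: W@(2,2) -> caps B=0 W=0
Move 11: B@(3,2) -> caps B=1 W=0

Answer: 1 0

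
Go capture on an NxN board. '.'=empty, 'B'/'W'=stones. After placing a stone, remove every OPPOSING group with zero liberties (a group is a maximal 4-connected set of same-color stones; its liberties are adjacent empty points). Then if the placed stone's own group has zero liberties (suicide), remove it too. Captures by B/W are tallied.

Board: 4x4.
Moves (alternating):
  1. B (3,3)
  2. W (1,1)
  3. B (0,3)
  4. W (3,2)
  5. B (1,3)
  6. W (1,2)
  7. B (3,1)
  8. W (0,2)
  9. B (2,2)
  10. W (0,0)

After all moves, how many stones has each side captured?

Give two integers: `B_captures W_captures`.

Move 1: B@(3,3) -> caps B=0 W=0
Move 2: W@(1,1) -> caps B=0 W=0
Move 3: B@(0,3) -> caps B=0 W=0
Move 4: W@(3,2) -> caps B=0 W=0
Move 5: B@(1,3) -> caps B=0 W=0
Move 6: W@(1,2) -> caps B=0 W=0
Move 7: B@(3,1) -> caps B=0 W=0
Move 8: W@(0,2) -> caps B=0 W=0
Move 9: B@(2,2) -> caps B=1 W=0
Move 10: W@(0,0) -> caps B=1 W=0

Answer: 1 0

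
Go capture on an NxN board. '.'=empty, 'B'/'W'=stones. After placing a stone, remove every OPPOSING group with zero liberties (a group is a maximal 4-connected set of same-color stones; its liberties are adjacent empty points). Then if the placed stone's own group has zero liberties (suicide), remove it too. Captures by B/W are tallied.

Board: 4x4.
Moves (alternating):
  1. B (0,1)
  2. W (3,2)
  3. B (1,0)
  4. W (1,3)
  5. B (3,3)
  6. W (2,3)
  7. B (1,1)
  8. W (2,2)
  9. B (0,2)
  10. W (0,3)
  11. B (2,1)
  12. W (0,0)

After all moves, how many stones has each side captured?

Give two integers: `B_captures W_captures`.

Move 1: B@(0,1) -> caps B=0 W=0
Move 2: W@(3,2) -> caps B=0 W=0
Move 3: B@(1,0) -> caps B=0 W=0
Move 4: W@(1,3) -> caps B=0 W=0
Move 5: B@(3,3) -> caps B=0 W=0
Move 6: W@(2,3) -> caps B=0 W=1
Move 7: B@(1,1) -> caps B=0 W=1
Move 8: W@(2,2) -> caps B=0 W=1
Move 9: B@(0,2) -> caps B=0 W=1
Move 10: W@(0,3) -> caps B=0 W=1
Move 11: B@(2,1) -> caps B=0 W=1
Move 12: W@(0,0) -> caps B=0 W=1

Answer: 0 1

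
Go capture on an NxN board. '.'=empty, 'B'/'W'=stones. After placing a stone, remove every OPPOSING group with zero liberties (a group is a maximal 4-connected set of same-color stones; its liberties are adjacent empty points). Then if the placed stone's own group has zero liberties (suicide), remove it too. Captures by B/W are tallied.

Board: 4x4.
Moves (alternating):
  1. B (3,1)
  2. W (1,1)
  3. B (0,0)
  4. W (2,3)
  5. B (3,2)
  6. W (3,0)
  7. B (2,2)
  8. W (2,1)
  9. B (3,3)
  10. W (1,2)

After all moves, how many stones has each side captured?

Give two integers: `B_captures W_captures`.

Move 1: B@(3,1) -> caps B=0 W=0
Move 2: W@(1,1) -> caps B=0 W=0
Move 3: B@(0,0) -> caps B=0 W=0
Move 4: W@(2,3) -> caps B=0 W=0
Move 5: B@(3,2) -> caps B=0 W=0
Move 6: W@(3,0) -> caps B=0 W=0
Move 7: B@(2,2) -> caps B=0 W=0
Move 8: W@(2,1) -> caps B=0 W=0
Move 9: B@(3,3) -> caps B=0 W=0
Move 10: W@(1,2) -> caps B=0 W=4

Answer: 0 4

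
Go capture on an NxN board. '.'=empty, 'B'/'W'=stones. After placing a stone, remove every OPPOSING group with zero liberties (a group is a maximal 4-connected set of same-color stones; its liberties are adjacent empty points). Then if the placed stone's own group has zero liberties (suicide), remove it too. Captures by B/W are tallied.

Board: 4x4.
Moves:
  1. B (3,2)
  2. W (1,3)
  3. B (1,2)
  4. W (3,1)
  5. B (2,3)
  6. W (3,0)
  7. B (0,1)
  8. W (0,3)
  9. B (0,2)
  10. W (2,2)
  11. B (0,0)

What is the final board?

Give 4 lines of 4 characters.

Move 1: B@(3,2) -> caps B=0 W=0
Move 2: W@(1,3) -> caps B=0 W=0
Move 3: B@(1,2) -> caps B=0 W=0
Move 4: W@(3,1) -> caps B=0 W=0
Move 5: B@(2,3) -> caps B=0 W=0
Move 6: W@(3,0) -> caps B=0 W=0
Move 7: B@(0,1) -> caps B=0 W=0
Move 8: W@(0,3) -> caps B=0 W=0
Move 9: B@(0,2) -> caps B=2 W=0
Move 10: W@(2,2) -> caps B=2 W=0
Move 11: B@(0,0) -> caps B=2 W=0

Answer: BBB.
..B.
..WB
WWB.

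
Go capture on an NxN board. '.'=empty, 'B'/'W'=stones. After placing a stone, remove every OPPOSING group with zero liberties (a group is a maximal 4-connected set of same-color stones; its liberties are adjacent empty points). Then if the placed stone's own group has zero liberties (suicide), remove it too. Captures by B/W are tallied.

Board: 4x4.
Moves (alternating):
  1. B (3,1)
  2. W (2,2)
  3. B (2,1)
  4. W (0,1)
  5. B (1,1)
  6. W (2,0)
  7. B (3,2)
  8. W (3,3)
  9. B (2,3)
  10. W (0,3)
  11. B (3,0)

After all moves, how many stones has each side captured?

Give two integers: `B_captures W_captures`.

Move 1: B@(3,1) -> caps B=0 W=0
Move 2: W@(2,2) -> caps B=0 W=0
Move 3: B@(2,1) -> caps B=0 W=0
Move 4: W@(0,1) -> caps B=0 W=0
Move 5: B@(1,1) -> caps B=0 W=0
Move 6: W@(2,0) -> caps B=0 W=0
Move 7: B@(3,2) -> caps B=0 W=0
Move 8: W@(3,3) -> caps B=0 W=0
Move 9: B@(2,3) -> caps B=1 W=0
Move 10: W@(0,3) -> caps B=1 W=0
Move 11: B@(3,0) -> caps B=1 W=0

Answer: 1 0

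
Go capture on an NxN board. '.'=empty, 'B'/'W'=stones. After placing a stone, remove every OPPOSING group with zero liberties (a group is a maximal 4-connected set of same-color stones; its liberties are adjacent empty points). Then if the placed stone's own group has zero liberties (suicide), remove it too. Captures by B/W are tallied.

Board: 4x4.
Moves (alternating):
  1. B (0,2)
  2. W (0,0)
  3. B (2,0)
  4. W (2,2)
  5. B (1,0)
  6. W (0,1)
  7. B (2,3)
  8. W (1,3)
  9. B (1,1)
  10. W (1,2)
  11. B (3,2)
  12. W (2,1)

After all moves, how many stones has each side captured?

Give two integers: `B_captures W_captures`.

Answer: 2 0

Derivation:
Move 1: B@(0,2) -> caps B=0 W=0
Move 2: W@(0,0) -> caps B=0 W=0
Move 3: B@(2,0) -> caps B=0 W=0
Move 4: W@(2,2) -> caps B=0 W=0
Move 5: B@(1,0) -> caps B=0 W=0
Move 6: W@(0,1) -> caps B=0 W=0
Move 7: B@(2,3) -> caps B=0 W=0
Move 8: W@(1,3) -> caps B=0 W=0
Move 9: B@(1,1) -> caps B=2 W=0
Move 10: W@(1,2) -> caps B=2 W=0
Move 11: B@(3,2) -> caps B=2 W=0
Move 12: W@(2,1) -> caps B=2 W=0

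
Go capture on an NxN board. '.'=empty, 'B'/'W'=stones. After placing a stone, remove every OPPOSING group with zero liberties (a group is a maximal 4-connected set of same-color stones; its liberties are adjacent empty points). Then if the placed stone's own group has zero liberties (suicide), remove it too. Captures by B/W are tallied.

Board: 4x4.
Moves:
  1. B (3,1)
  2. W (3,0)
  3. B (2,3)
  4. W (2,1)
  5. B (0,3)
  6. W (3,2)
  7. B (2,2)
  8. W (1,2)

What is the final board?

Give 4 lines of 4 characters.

Answer: ...B
..W.
.WBB
W.W.

Derivation:
Move 1: B@(3,1) -> caps B=0 W=0
Move 2: W@(3,0) -> caps B=0 W=0
Move 3: B@(2,3) -> caps B=0 W=0
Move 4: W@(2,1) -> caps B=0 W=0
Move 5: B@(0,3) -> caps B=0 W=0
Move 6: W@(3,2) -> caps B=0 W=1
Move 7: B@(2,2) -> caps B=0 W=1
Move 8: W@(1,2) -> caps B=0 W=1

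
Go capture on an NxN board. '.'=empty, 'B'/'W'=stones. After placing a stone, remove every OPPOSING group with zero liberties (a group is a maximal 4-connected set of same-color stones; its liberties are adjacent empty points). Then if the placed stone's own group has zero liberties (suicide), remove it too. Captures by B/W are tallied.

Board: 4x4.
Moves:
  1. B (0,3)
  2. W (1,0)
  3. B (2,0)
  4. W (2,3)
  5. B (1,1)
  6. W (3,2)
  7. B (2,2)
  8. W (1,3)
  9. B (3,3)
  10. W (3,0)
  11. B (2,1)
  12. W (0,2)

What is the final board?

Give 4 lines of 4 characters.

Answer: ..W.
WB.W
BBBW
W.W.

Derivation:
Move 1: B@(0,3) -> caps B=0 W=0
Move 2: W@(1,0) -> caps B=0 W=0
Move 3: B@(2,0) -> caps B=0 W=0
Move 4: W@(2,3) -> caps B=0 W=0
Move 5: B@(1,1) -> caps B=0 W=0
Move 6: W@(3,2) -> caps B=0 W=0
Move 7: B@(2,2) -> caps B=0 W=0
Move 8: W@(1,3) -> caps B=0 W=0
Move 9: B@(3,3) -> caps B=0 W=0
Move 10: W@(3,0) -> caps B=0 W=0
Move 11: B@(2,1) -> caps B=0 W=0
Move 12: W@(0,2) -> caps B=0 W=1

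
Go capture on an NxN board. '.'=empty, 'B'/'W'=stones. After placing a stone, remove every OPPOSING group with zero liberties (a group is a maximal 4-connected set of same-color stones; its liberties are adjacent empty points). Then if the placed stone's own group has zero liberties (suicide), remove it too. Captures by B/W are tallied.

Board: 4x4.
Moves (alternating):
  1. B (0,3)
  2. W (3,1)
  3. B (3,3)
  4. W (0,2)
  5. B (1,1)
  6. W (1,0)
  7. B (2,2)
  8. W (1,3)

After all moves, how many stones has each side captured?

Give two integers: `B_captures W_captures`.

Move 1: B@(0,3) -> caps B=0 W=0
Move 2: W@(3,1) -> caps B=0 W=0
Move 3: B@(3,3) -> caps B=0 W=0
Move 4: W@(0,2) -> caps B=0 W=0
Move 5: B@(1,1) -> caps B=0 W=0
Move 6: W@(1,0) -> caps B=0 W=0
Move 7: B@(2,2) -> caps B=0 W=0
Move 8: W@(1,3) -> caps B=0 W=1

Answer: 0 1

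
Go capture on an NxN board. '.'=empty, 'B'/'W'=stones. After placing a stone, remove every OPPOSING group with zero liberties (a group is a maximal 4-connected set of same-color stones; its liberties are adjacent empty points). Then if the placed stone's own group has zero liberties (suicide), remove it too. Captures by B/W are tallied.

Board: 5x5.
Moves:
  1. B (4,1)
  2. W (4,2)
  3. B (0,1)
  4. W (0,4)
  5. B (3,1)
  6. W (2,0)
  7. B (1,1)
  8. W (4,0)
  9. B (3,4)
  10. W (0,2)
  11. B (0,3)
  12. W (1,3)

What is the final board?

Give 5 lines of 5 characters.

Answer: .BW.W
.B.W.
W....
.B..B
WBW..

Derivation:
Move 1: B@(4,1) -> caps B=0 W=0
Move 2: W@(4,2) -> caps B=0 W=0
Move 3: B@(0,1) -> caps B=0 W=0
Move 4: W@(0,4) -> caps B=0 W=0
Move 5: B@(3,1) -> caps B=0 W=0
Move 6: W@(2,0) -> caps B=0 W=0
Move 7: B@(1,1) -> caps B=0 W=0
Move 8: W@(4,0) -> caps B=0 W=0
Move 9: B@(3,4) -> caps B=0 W=0
Move 10: W@(0,2) -> caps B=0 W=0
Move 11: B@(0,3) -> caps B=0 W=0
Move 12: W@(1,3) -> caps B=0 W=1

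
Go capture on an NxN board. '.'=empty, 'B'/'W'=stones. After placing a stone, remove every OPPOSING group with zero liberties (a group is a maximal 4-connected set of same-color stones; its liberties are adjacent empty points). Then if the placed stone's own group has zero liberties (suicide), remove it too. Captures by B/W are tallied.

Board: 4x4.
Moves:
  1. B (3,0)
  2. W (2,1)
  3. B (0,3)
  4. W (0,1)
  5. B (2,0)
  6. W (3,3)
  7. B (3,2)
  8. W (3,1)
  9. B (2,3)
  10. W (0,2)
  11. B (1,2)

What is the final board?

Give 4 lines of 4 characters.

Answer: .WWB
..B.
BW.B
BWB.

Derivation:
Move 1: B@(3,0) -> caps B=0 W=0
Move 2: W@(2,1) -> caps B=0 W=0
Move 3: B@(0,3) -> caps B=0 W=0
Move 4: W@(0,1) -> caps B=0 W=0
Move 5: B@(2,0) -> caps B=0 W=0
Move 6: W@(3,3) -> caps B=0 W=0
Move 7: B@(3,2) -> caps B=0 W=0
Move 8: W@(3,1) -> caps B=0 W=0
Move 9: B@(2,3) -> caps B=1 W=0
Move 10: W@(0,2) -> caps B=1 W=0
Move 11: B@(1,2) -> caps B=1 W=0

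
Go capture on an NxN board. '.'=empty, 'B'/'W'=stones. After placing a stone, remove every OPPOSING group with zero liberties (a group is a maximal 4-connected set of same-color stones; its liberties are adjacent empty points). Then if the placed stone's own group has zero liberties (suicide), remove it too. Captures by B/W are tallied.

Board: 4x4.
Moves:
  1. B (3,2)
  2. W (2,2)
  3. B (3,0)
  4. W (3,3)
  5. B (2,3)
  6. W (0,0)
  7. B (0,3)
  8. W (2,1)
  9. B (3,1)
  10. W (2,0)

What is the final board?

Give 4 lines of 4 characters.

Answer: W..B
....
WWWB
BBB.

Derivation:
Move 1: B@(3,2) -> caps B=0 W=0
Move 2: W@(2,2) -> caps B=0 W=0
Move 3: B@(3,0) -> caps B=0 W=0
Move 4: W@(3,3) -> caps B=0 W=0
Move 5: B@(2,3) -> caps B=1 W=0
Move 6: W@(0,0) -> caps B=1 W=0
Move 7: B@(0,3) -> caps B=1 W=0
Move 8: W@(2,1) -> caps B=1 W=0
Move 9: B@(3,1) -> caps B=1 W=0
Move 10: W@(2,0) -> caps B=1 W=0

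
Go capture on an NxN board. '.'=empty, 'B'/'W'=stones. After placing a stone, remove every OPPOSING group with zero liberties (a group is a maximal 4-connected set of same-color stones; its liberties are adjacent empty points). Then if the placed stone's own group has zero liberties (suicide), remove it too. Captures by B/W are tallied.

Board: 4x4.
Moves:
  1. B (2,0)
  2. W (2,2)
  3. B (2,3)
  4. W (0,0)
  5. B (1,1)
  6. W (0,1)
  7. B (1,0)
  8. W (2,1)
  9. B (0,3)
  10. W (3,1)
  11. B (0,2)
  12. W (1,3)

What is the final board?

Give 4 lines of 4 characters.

Answer: ..BB
BB.W
BWWB
.W..

Derivation:
Move 1: B@(2,0) -> caps B=0 W=0
Move 2: W@(2,2) -> caps B=0 W=0
Move 3: B@(2,3) -> caps B=0 W=0
Move 4: W@(0,0) -> caps B=0 W=0
Move 5: B@(1,1) -> caps B=0 W=0
Move 6: W@(0,1) -> caps B=0 W=0
Move 7: B@(1,0) -> caps B=0 W=0
Move 8: W@(2,1) -> caps B=0 W=0
Move 9: B@(0,3) -> caps B=0 W=0
Move 10: W@(3,1) -> caps B=0 W=0
Move 11: B@(0,2) -> caps B=2 W=0
Move 12: W@(1,3) -> caps B=2 W=0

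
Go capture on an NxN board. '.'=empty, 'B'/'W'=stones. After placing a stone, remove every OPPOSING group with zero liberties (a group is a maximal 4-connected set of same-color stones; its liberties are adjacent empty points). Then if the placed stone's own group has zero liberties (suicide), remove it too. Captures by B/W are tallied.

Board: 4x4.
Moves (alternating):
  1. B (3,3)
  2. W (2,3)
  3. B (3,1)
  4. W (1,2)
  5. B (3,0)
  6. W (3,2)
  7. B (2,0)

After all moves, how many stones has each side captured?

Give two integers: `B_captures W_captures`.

Answer: 0 1

Derivation:
Move 1: B@(3,3) -> caps B=0 W=0
Move 2: W@(2,3) -> caps B=0 W=0
Move 3: B@(3,1) -> caps B=0 W=0
Move 4: W@(1,2) -> caps B=0 W=0
Move 5: B@(3,0) -> caps B=0 W=0
Move 6: W@(3,2) -> caps B=0 W=1
Move 7: B@(2,0) -> caps B=0 W=1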